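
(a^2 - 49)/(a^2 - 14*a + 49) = (a + 7)/(a - 7)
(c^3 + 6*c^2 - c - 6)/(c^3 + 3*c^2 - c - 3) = (c + 6)/(c + 3)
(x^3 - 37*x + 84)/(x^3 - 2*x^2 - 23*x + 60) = (x + 7)/(x + 5)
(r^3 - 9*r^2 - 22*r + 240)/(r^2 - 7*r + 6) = (r^2 - 3*r - 40)/(r - 1)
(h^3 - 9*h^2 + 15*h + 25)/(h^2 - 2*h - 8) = (-h^3 + 9*h^2 - 15*h - 25)/(-h^2 + 2*h + 8)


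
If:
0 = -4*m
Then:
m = 0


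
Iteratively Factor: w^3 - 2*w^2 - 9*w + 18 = (w - 2)*(w^2 - 9) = (w - 3)*(w - 2)*(w + 3)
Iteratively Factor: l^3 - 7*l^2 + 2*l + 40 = (l + 2)*(l^2 - 9*l + 20) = (l - 4)*(l + 2)*(l - 5)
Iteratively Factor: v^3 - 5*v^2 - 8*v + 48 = (v - 4)*(v^2 - v - 12) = (v - 4)*(v + 3)*(v - 4)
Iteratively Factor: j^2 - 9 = (j - 3)*(j + 3)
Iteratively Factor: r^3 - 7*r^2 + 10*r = (r - 2)*(r^2 - 5*r) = r*(r - 2)*(r - 5)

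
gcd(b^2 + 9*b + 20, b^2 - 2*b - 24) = b + 4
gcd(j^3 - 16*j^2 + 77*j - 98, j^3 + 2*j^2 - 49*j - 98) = j - 7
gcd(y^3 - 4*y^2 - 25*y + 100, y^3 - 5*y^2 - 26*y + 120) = y^2 + y - 20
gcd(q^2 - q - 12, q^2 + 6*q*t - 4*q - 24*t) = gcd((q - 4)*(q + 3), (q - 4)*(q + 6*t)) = q - 4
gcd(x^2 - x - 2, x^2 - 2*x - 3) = x + 1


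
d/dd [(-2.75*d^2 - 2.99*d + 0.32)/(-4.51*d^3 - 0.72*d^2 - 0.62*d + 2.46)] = (-12.4025*d^4 - 26.9698*d^3 + 3.8818*d^2 - 13.0692*d - 7.157)/(20.3401*d^6 + 6.4944*d^5 + 6.1108*d^4 - 21.2964*d^3 - 3.158*d^2 - 3.0504*d + 6.0516)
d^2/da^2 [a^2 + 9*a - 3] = 2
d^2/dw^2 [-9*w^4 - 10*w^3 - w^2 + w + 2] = -108*w^2 - 60*w - 2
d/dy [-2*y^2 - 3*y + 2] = -4*y - 3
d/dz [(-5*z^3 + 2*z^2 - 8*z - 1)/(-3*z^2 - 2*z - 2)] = (15*z^4 + 20*z^3 + 2*z^2 - 14*z + 14)/(9*z^4 + 12*z^3 + 16*z^2 + 8*z + 4)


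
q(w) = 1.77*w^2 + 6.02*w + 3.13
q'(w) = 3.54*w + 6.02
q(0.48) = 6.43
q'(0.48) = 7.72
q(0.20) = 4.40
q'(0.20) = 6.73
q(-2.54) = -0.74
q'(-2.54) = -2.97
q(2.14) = 24.12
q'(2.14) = 13.60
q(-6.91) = 46.05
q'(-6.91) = -18.44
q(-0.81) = -0.58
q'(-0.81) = 3.15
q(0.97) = 10.63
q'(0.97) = 9.45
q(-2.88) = 0.47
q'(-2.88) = -4.18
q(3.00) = 37.12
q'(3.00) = 16.64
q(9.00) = 200.68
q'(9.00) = 37.88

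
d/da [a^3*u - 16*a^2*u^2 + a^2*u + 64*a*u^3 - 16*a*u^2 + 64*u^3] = u*(3*a^2 - 32*a*u + 2*a + 64*u^2 - 16*u)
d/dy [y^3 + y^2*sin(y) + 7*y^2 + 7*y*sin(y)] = y^2*cos(y) + 3*y^2 + 2*y*sin(y) + 7*y*cos(y) + 14*y + 7*sin(y)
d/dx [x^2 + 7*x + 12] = 2*x + 7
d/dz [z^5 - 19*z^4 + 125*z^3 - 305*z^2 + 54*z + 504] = 5*z^4 - 76*z^3 + 375*z^2 - 610*z + 54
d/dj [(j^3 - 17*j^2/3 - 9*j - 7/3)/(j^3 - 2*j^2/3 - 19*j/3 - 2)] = (5*j^2 + 2*j + 29)/(j^4 - 2*j^3 - 11*j^2 + 12*j + 36)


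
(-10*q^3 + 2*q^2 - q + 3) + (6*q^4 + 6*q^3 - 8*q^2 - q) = 6*q^4 - 4*q^3 - 6*q^2 - 2*q + 3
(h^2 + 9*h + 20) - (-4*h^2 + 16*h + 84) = 5*h^2 - 7*h - 64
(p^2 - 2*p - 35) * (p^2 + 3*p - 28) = p^4 + p^3 - 69*p^2 - 49*p + 980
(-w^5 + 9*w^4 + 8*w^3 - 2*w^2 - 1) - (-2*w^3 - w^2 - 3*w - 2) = -w^5 + 9*w^4 + 10*w^3 - w^2 + 3*w + 1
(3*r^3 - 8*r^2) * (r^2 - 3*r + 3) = 3*r^5 - 17*r^4 + 33*r^3 - 24*r^2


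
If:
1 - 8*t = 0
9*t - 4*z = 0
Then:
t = 1/8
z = 9/32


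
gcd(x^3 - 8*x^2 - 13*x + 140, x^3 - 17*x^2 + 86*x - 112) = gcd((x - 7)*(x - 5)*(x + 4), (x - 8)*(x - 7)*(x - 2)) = x - 7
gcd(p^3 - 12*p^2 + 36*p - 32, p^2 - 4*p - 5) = 1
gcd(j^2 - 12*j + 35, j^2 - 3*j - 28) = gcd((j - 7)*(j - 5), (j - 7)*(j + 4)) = j - 7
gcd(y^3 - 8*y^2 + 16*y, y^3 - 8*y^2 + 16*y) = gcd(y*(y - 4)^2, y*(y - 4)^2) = y^3 - 8*y^2 + 16*y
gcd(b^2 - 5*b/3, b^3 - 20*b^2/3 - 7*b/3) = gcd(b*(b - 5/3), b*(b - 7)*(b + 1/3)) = b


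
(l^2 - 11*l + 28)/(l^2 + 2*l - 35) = (l^2 - 11*l + 28)/(l^2 + 2*l - 35)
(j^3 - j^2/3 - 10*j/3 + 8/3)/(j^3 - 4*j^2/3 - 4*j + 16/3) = (j - 1)/(j - 2)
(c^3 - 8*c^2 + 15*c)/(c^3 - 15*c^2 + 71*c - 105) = c/(c - 7)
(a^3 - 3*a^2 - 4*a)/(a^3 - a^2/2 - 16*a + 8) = 2*a*(a + 1)/(2*a^2 + 7*a - 4)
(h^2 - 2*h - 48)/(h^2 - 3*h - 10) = (-h^2 + 2*h + 48)/(-h^2 + 3*h + 10)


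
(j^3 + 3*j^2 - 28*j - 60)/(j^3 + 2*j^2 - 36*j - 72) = (j - 5)/(j - 6)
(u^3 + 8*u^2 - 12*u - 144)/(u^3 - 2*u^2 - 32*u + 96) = (u + 6)/(u - 4)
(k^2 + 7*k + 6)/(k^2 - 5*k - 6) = (k + 6)/(k - 6)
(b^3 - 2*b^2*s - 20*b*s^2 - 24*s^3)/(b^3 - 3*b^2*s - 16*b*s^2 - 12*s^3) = (b + 2*s)/(b + s)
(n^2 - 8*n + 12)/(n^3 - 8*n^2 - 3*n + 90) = (n - 2)/(n^2 - 2*n - 15)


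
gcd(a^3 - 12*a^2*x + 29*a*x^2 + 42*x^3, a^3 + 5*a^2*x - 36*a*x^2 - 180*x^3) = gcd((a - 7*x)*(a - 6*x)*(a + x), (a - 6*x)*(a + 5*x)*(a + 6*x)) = -a + 6*x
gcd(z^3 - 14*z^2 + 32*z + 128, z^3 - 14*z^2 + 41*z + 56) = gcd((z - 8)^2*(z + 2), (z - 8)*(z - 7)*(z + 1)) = z - 8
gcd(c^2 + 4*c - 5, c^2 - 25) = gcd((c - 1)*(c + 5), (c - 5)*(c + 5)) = c + 5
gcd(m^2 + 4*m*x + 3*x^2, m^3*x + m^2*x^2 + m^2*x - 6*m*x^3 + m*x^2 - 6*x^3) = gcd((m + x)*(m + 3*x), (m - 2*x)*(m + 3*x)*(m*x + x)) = m + 3*x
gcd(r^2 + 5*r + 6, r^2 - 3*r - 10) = r + 2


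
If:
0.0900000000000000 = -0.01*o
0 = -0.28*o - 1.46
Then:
No Solution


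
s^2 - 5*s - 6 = (s - 6)*(s + 1)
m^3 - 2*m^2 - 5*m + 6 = (m - 3)*(m - 1)*(m + 2)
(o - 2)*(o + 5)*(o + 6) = o^3 + 9*o^2 + 8*o - 60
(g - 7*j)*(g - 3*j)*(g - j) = g^3 - 11*g^2*j + 31*g*j^2 - 21*j^3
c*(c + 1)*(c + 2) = c^3 + 3*c^2 + 2*c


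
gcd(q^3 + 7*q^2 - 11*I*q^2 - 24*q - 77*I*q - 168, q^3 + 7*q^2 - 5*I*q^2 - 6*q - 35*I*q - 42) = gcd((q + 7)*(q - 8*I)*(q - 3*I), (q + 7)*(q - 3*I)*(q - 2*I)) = q^2 + q*(7 - 3*I) - 21*I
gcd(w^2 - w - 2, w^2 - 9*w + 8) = 1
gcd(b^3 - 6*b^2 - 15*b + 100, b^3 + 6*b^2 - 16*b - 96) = b + 4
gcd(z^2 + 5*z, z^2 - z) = z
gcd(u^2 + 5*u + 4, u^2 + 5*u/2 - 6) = u + 4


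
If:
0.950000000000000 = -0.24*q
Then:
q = -3.96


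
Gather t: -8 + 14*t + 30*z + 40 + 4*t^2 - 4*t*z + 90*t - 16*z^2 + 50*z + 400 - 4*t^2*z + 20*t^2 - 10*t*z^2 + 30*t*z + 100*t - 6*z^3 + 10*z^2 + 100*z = t^2*(24 - 4*z) + t*(-10*z^2 + 26*z + 204) - 6*z^3 - 6*z^2 + 180*z + 432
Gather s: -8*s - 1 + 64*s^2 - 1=64*s^2 - 8*s - 2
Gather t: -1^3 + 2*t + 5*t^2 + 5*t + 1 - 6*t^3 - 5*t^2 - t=-6*t^3 + 6*t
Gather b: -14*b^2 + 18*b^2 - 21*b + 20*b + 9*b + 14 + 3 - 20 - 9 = 4*b^2 + 8*b - 12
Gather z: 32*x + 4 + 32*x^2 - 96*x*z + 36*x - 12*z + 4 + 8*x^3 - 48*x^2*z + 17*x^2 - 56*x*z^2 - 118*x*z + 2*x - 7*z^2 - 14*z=8*x^3 + 49*x^2 + 70*x + z^2*(-56*x - 7) + z*(-48*x^2 - 214*x - 26) + 8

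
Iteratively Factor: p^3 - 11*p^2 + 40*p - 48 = (p - 3)*(p^2 - 8*p + 16) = (p - 4)*(p - 3)*(p - 4)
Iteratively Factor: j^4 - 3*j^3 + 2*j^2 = (j - 1)*(j^3 - 2*j^2) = j*(j - 1)*(j^2 - 2*j) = j^2*(j - 1)*(j - 2)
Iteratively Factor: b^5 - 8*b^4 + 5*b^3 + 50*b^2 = (b - 5)*(b^4 - 3*b^3 - 10*b^2) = (b - 5)*(b + 2)*(b^3 - 5*b^2) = b*(b - 5)*(b + 2)*(b^2 - 5*b) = b^2*(b - 5)*(b + 2)*(b - 5)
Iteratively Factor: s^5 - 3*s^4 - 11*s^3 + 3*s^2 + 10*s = (s - 5)*(s^4 + 2*s^3 - s^2 - 2*s) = (s - 5)*(s - 1)*(s^3 + 3*s^2 + 2*s) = s*(s - 5)*(s - 1)*(s^2 + 3*s + 2) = s*(s - 5)*(s - 1)*(s + 2)*(s + 1)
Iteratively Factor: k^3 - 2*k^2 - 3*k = (k + 1)*(k^2 - 3*k) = k*(k + 1)*(k - 3)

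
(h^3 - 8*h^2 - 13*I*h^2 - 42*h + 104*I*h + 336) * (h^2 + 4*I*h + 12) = h^5 - 8*h^4 - 9*I*h^4 + 22*h^3 + 72*I*h^3 - 176*h^2 - 324*I*h^2 - 504*h + 2592*I*h + 4032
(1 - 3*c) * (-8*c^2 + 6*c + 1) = 24*c^3 - 26*c^2 + 3*c + 1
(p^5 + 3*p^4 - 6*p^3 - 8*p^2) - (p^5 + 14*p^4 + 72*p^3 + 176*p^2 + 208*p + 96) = -11*p^4 - 78*p^3 - 184*p^2 - 208*p - 96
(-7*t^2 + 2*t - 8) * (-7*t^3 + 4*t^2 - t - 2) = 49*t^5 - 42*t^4 + 71*t^3 - 20*t^2 + 4*t + 16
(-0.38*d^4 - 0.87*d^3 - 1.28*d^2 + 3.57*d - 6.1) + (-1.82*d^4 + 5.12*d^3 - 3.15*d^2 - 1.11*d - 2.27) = -2.2*d^4 + 4.25*d^3 - 4.43*d^2 + 2.46*d - 8.37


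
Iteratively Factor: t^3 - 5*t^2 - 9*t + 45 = (t - 3)*(t^2 - 2*t - 15) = (t - 5)*(t - 3)*(t + 3)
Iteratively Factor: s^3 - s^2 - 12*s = (s)*(s^2 - s - 12) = s*(s - 4)*(s + 3)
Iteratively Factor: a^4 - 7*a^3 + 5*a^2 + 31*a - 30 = (a - 1)*(a^3 - 6*a^2 - a + 30) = (a - 5)*(a - 1)*(a^2 - a - 6) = (a - 5)*(a - 3)*(a - 1)*(a + 2)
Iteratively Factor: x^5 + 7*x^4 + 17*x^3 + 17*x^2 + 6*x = (x + 2)*(x^4 + 5*x^3 + 7*x^2 + 3*x) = (x + 2)*(x + 3)*(x^3 + 2*x^2 + x) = (x + 1)*(x + 2)*(x + 3)*(x^2 + x) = (x + 1)^2*(x + 2)*(x + 3)*(x)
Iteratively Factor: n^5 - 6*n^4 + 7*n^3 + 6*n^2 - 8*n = (n - 2)*(n^4 - 4*n^3 - n^2 + 4*n) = (n - 2)*(n - 1)*(n^3 - 3*n^2 - 4*n) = n*(n - 2)*(n - 1)*(n^2 - 3*n - 4) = n*(n - 4)*(n - 2)*(n - 1)*(n + 1)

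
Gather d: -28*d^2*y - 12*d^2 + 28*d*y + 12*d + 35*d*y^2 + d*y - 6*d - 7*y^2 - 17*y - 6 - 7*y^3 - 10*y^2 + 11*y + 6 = d^2*(-28*y - 12) + d*(35*y^2 + 29*y + 6) - 7*y^3 - 17*y^2 - 6*y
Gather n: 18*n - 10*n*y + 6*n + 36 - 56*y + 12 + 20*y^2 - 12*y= n*(24 - 10*y) + 20*y^2 - 68*y + 48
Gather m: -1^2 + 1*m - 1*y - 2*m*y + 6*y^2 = m*(1 - 2*y) + 6*y^2 - y - 1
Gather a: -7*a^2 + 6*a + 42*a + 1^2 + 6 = -7*a^2 + 48*a + 7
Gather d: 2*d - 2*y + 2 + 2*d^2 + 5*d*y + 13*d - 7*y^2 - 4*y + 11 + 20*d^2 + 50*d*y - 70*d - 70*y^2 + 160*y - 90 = 22*d^2 + d*(55*y - 55) - 77*y^2 + 154*y - 77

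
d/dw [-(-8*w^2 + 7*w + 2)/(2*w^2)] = (7*w + 4)/(2*w^3)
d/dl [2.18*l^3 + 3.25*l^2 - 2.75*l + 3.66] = 6.54*l^2 + 6.5*l - 2.75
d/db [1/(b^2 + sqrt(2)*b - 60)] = (-2*b - sqrt(2))/(b^2 + sqrt(2)*b - 60)^2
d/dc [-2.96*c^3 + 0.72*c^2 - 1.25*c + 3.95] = -8.88*c^2 + 1.44*c - 1.25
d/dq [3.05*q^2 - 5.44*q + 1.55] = 6.1*q - 5.44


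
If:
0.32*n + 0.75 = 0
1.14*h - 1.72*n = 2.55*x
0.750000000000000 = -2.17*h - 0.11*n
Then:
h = -0.23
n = -2.34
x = 1.48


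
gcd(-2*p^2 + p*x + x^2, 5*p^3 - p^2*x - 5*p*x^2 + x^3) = -p + x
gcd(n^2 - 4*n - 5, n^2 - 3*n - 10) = n - 5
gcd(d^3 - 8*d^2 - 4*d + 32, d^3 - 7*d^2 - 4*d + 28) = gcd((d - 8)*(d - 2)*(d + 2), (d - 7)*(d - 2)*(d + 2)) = d^2 - 4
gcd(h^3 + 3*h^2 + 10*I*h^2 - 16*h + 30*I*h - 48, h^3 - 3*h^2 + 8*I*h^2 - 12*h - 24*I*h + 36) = h + 2*I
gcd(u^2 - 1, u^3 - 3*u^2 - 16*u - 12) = u + 1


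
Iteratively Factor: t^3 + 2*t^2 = (t)*(t^2 + 2*t) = t^2*(t + 2)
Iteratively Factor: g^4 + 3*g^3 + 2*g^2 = (g)*(g^3 + 3*g^2 + 2*g) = g^2*(g^2 + 3*g + 2) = g^2*(g + 2)*(g + 1)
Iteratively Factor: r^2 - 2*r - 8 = (r - 4)*(r + 2)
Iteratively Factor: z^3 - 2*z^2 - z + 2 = (z + 1)*(z^2 - 3*z + 2) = (z - 1)*(z + 1)*(z - 2)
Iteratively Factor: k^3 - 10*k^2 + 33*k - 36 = (k - 4)*(k^2 - 6*k + 9) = (k - 4)*(k - 3)*(k - 3)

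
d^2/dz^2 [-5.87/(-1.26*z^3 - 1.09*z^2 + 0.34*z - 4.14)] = (-(44.3772*z + 12.7966)*(1.26*z^3 + 1.09*z^2 - 0.34*z + 4.14) + 5.87*(3.78*z^2 + 2.18*z - 0.34)*(7.56*z^2 + 4.36*z - 0.68))/(1.26*z^3 + 1.09*z^2 - 0.34*z + 4.14)^3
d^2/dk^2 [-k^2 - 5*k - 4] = -2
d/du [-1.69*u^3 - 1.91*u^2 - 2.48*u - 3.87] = -5.07*u^2 - 3.82*u - 2.48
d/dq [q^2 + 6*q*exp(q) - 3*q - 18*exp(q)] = 6*q*exp(q) + 2*q - 12*exp(q) - 3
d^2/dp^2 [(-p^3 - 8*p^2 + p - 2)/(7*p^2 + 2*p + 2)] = 2*(171*p^3 + 30*p^2 - 138*p - 16)/(343*p^6 + 294*p^5 + 378*p^4 + 176*p^3 + 108*p^2 + 24*p + 8)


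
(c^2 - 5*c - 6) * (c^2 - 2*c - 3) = c^4 - 7*c^3 + c^2 + 27*c + 18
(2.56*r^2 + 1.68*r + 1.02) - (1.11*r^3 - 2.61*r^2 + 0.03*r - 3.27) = -1.11*r^3 + 5.17*r^2 + 1.65*r + 4.29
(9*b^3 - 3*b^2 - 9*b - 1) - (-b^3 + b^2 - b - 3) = 10*b^3 - 4*b^2 - 8*b + 2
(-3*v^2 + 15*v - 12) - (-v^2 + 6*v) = -2*v^2 + 9*v - 12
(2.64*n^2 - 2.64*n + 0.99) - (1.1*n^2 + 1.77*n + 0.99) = 1.54*n^2 - 4.41*n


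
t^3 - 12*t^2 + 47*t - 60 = (t - 5)*(t - 4)*(t - 3)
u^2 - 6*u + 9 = (u - 3)^2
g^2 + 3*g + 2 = (g + 1)*(g + 2)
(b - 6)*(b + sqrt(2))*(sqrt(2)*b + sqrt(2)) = sqrt(2)*b^3 - 5*sqrt(2)*b^2 + 2*b^2 - 10*b - 6*sqrt(2)*b - 12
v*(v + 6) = v^2 + 6*v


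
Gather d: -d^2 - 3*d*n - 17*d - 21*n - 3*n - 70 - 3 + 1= -d^2 + d*(-3*n - 17) - 24*n - 72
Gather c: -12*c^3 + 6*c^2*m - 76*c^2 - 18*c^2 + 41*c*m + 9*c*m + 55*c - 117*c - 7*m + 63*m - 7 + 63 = -12*c^3 + c^2*(6*m - 94) + c*(50*m - 62) + 56*m + 56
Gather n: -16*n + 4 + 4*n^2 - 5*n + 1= 4*n^2 - 21*n + 5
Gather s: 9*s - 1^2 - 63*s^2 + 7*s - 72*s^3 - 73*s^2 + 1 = -72*s^3 - 136*s^2 + 16*s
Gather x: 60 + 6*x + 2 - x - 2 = 5*x + 60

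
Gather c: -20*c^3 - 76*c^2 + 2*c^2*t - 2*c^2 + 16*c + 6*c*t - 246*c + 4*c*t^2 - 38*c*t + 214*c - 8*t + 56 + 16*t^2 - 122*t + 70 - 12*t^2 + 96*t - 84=-20*c^3 + c^2*(2*t - 78) + c*(4*t^2 - 32*t - 16) + 4*t^2 - 34*t + 42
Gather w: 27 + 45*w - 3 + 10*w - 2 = 55*w + 22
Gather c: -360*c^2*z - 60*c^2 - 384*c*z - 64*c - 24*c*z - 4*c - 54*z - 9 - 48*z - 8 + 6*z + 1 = c^2*(-360*z - 60) + c*(-408*z - 68) - 96*z - 16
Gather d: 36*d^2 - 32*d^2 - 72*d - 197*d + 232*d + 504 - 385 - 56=4*d^2 - 37*d + 63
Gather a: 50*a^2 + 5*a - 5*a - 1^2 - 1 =50*a^2 - 2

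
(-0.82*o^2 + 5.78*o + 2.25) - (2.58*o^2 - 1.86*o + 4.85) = -3.4*o^2 + 7.64*o - 2.6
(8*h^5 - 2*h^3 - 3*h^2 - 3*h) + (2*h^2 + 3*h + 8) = 8*h^5 - 2*h^3 - h^2 + 8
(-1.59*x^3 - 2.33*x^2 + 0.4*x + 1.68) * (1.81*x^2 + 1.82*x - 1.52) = -2.8779*x^5 - 7.1111*x^4 - 1.0998*x^3 + 7.3104*x^2 + 2.4496*x - 2.5536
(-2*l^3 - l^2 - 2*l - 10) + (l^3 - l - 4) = -l^3 - l^2 - 3*l - 14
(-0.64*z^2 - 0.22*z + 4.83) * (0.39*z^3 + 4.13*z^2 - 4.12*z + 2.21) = -0.2496*z^5 - 2.729*z^4 + 3.6119*z^3 + 19.4399*z^2 - 20.3858*z + 10.6743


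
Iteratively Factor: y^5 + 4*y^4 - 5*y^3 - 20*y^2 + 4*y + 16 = (y - 1)*(y^4 + 5*y^3 - 20*y - 16) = (y - 2)*(y - 1)*(y^3 + 7*y^2 + 14*y + 8) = (y - 2)*(y - 1)*(y + 1)*(y^2 + 6*y + 8) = (y - 2)*(y - 1)*(y + 1)*(y + 2)*(y + 4)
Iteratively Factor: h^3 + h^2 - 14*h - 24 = (h - 4)*(h^2 + 5*h + 6) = (h - 4)*(h + 3)*(h + 2)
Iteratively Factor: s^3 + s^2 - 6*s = (s - 2)*(s^2 + 3*s) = s*(s - 2)*(s + 3)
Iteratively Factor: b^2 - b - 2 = (b - 2)*(b + 1)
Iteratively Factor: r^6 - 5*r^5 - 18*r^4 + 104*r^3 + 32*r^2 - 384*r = (r)*(r^5 - 5*r^4 - 18*r^3 + 104*r^2 + 32*r - 384) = r*(r - 3)*(r^4 - 2*r^3 - 24*r^2 + 32*r + 128) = r*(r - 4)*(r - 3)*(r^3 + 2*r^2 - 16*r - 32) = r*(r - 4)*(r - 3)*(r + 2)*(r^2 - 16) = r*(r - 4)^2*(r - 3)*(r + 2)*(r + 4)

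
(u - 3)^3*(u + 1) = u^4 - 8*u^3 + 18*u^2 - 27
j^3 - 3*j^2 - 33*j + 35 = (j - 7)*(j - 1)*(j + 5)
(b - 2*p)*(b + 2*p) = b^2 - 4*p^2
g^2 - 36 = (g - 6)*(g + 6)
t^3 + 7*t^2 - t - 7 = (t - 1)*(t + 1)*(t + 7)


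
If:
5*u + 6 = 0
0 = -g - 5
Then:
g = -5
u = -6/5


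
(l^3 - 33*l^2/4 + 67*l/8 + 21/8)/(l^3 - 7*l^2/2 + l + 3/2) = (8*l^3 - 66*l^2 + 67*l + 21)/(4*(2*l^3 - 7*l^2 + 2*l + 3))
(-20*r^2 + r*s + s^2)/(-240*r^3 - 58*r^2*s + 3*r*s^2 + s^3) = (4*r - s)/(48*r^2 + 2*r*s - s^2)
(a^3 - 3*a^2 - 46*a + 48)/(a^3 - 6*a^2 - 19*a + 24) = (a + 6)/(a + 3)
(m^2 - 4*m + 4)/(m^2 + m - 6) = (m - 2)/(m + 3)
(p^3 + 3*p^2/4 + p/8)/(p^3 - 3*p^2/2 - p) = (p + 1/4)/(p - 2)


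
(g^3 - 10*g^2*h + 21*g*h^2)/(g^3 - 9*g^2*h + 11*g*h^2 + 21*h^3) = g/(g + h)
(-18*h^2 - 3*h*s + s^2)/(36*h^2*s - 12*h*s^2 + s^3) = (3*h + s)/(s*(-6*h + s))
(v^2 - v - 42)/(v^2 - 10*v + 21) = (v + 6)/(v - 3)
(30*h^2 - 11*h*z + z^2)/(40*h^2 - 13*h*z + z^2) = (-6*h + z)/(-8*h + z)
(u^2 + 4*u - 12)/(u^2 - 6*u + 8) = (u + 6)/(u - 4)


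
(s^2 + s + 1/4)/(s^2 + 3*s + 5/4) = (2*s + 1)/(2*s + 5)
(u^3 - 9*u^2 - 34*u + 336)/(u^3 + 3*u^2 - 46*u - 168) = (u - 8)/(u + 4)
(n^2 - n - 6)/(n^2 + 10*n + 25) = (n^2 - n - 6)/(n^2 + 10*n + 25)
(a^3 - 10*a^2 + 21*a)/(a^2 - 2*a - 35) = a*(a - 3)/(a + 5)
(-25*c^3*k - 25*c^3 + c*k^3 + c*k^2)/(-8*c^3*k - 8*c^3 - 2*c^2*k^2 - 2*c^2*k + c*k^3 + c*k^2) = (25*c^2 - k^2)/(8*c^2 + 2*c*k - k^2)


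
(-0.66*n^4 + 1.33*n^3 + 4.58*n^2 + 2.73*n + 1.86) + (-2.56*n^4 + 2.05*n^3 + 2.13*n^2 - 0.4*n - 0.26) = -3.22*n^4 + 3.38*n^3 + 6.71*n^2 + 2.33*n + 1.6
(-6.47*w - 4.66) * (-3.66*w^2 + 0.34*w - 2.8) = 23.6802*w^3 + 14.8558*w^2 + 16.5316*w + 13.048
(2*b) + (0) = 2*b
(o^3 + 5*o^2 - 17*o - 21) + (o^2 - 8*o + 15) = o^3 + 6*o^2 - 25*o - 6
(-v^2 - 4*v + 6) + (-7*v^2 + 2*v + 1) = -8*v^2 - 2*v + 7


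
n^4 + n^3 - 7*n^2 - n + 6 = (n - 2)*(n - 1)*(n + 1)*(n + 3)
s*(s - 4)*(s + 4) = s^3 - 16*s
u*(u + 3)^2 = u^3 + 6*u^2 + 9*u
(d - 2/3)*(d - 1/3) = d^2 - d + 2/9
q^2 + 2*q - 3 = (q - 1)*(q + 3)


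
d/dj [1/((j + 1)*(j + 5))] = 2*(-j - 3)/(j^4 + 12*j^3 + 46*j^2 + 60*j + 25)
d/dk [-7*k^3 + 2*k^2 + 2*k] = -21*k^2 + 4*k + 2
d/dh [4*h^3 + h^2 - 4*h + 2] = 12*h^2 + 2*h - 4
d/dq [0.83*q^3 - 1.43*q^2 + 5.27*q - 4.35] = 2.49*q^2 - 2.86*q + 5.27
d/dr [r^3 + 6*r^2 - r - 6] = 3*r^2 + 12*r - 1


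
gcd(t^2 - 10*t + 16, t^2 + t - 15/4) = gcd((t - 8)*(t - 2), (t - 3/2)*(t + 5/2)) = 1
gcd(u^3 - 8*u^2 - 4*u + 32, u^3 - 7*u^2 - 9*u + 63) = 1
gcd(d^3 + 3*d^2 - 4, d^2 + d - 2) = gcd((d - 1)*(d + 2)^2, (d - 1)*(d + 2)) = d^2 + d - 2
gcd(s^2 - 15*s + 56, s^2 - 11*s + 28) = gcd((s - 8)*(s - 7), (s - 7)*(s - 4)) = s - 7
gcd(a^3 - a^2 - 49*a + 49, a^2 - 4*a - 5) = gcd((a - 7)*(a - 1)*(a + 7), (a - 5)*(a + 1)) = 1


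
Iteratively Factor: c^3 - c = (c + 1)*(c^2 - c) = c*(c + 1)*(c - 1)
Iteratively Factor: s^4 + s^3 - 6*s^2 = (s - 2)*(s^3 + 3*s^2) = s*(s - 2)*(s^2 + 3*s) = s^2*(s - 2)*(s + 3)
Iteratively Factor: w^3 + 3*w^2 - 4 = (w + 2)*(w^2 + w - 2) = (w - 1)*(w + 2)*(w + 2)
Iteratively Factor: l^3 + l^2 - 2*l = (l + 2)*(l^2 - l) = (l - 1)*(l + 2)*(l)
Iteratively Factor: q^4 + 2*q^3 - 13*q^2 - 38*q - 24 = (q + 1)*(q^3 + q^2 - 14*q - 24) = (q + 1)*(q + 2)*(q^2 - q - 12) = (q + 1)*(q + 2)*(q + 3)*(q - 4)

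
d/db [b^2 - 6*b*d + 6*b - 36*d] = 2*b - 6*d + 6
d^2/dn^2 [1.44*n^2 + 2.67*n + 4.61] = 2.88000000000000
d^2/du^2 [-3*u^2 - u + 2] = -6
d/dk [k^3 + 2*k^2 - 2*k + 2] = 3*k^2 + 4*k - 2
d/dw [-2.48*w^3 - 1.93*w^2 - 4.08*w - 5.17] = -7.44*w^2 - 3.86*w - 4.08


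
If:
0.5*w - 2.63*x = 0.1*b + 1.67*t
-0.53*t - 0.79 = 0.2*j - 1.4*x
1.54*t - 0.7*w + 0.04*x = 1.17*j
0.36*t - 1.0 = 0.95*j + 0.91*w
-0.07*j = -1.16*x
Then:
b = 22.08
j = -1.56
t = -1.15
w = 0.08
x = -0.09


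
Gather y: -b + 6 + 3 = 9 - b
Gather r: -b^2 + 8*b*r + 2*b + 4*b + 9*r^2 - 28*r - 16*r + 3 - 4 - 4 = -b^2 + 6*b + 9*r^2 + r*(8*b - 44) - 5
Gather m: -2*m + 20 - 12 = 8 - 2*m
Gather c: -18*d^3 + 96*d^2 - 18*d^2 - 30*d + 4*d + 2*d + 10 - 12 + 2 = -18*d^3 + 78*d^2 - 24*d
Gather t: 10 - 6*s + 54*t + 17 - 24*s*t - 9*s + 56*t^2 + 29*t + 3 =-15*s + 56*t^2 + t*(83 - 24*s) + 30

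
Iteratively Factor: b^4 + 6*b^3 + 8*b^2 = (b + 2)*(b^3 + 4*b^2) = b*(b + 2)*(b^2 + 4*b) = b*(b + 2)*(b + 4)*(b)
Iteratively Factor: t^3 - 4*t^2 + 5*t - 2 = (t - 2)*(t^2 - 2*t + 1) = (t - 2)*(t - 1)*(t - 1)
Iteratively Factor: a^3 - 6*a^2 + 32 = (a + 2)*(a^2 - 8*a + 16) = (a - 4)*(a + 2)*(a - 4)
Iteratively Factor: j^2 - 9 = (j + 3)*(j - 3)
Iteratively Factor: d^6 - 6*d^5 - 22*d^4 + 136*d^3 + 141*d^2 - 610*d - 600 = (d + 2)*(d^5 - 8*d^4 - 6*d^3 + 148*d^2 - 155*d - 300) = (d + 1)*(d + 2)*(d^4 - 9*d^3 + 3*d^2 + 145*d - 300) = (d - 5)*(d + 1)*(d + 2)*(d^3 - 4*d^2 - 17*d + 60) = (d - 5)*(d + 1)*(d + 2)*(d + 4)*(d^2 - 8*d + 15) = (d - 5)*(d - 3)*(d + 1)*(d + 2)*(d + 4)*(d - 5)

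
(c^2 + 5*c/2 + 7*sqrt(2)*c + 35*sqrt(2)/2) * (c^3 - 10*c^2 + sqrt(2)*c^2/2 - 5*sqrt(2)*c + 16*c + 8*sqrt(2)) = c^5 - 15*c^4/2 + 15*sqrt(2)*c^4/2 - 225*sqrt(2)*c^3/4 - 2*c^3 - 135*sqrt(2)*c^2/2 - 25*c^2/2 - 63*c + 300*sqrt(2)*c + 280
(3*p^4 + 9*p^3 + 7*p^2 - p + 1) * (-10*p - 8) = -30*p^5 - 114*p^4 - 142*p^3 - 46*p^2 - 2*p - 8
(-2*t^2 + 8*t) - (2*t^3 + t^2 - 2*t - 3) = -2*t^3 - 3*t^2 + 10*t + 3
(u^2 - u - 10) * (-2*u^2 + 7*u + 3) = -2*u^4 + 9*u^3 + 16*u^2 - 73*u - 30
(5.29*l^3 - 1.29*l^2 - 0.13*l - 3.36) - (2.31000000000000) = 5.29*l^3 - 1.29*l^2 - 0.13*l - 5.67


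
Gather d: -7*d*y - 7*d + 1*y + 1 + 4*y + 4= d*(-7*y - 7) + 5*y + 5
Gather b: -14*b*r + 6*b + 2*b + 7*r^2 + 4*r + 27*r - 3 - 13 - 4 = b*(8 - 14*r) + 7*r^2 + 31*r - 20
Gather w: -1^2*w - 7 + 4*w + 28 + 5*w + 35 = 8*w + 56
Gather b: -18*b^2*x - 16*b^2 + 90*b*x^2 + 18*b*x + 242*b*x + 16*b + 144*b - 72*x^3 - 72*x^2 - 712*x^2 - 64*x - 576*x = b^2*(-18*x - 16) + b*(90*x^2 + 260*x + 160) - 72*x^3 - 784*x^2 - 640*x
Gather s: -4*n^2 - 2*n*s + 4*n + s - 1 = -4*n^2 + 4*n + s*(1 - 2*n) - 1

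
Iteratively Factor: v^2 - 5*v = (v - 5)*(v)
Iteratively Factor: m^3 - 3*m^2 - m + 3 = (m - 3)*(m^2 - 1) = (m - 3)*(m - 1)*(m + 1)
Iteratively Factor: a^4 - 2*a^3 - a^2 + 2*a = (a)*(a^3 - 2*a^2 - a + 2) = a*(a + 1)*(a^2 - 3*a + 2) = a*(a - 1)*(a + 1)*(a - 2)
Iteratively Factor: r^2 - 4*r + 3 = (r - 1)*(r - 3)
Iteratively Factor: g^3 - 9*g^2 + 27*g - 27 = (g - 3)*(g^2 - 6*g + 9) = (g - 3)^2*(g - 3)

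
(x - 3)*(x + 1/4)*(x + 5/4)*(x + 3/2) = x^4 - 103*x^2/16 - 231*x/32 - 45/32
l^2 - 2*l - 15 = (l - 5)*(l + 3)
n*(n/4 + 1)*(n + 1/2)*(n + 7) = n^4/4 + 23*n^3/8 + 67*n^2/8 + 7*n/2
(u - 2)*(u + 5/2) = u^2 + u/2 - 5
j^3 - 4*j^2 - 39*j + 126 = (j - 7)*(j - 3)*(j + 6)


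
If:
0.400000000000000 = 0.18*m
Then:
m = 2.22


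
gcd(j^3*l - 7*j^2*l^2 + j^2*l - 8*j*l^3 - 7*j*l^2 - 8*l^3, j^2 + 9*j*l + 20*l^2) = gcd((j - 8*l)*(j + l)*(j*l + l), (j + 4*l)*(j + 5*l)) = 1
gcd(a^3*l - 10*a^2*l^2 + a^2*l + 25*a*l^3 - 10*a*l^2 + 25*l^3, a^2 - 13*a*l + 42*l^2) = 1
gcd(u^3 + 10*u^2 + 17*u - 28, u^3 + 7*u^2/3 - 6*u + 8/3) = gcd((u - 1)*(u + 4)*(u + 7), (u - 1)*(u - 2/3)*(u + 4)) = u^2 + 3*u - 4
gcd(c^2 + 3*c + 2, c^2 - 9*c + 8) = 1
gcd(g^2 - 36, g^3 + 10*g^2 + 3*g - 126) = g + 6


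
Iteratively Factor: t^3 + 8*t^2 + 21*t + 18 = (t + 3)*(t^2 + 5*t + 6) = (t + 3)^2*(t + 2)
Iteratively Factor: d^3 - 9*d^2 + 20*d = (d - 4)*(d^2 - 5*d) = d*(d - 4)*(d - 5)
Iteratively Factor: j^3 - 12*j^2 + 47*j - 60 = (j - 4)*(j^2 - 8*j + 15) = (j - 5)*(j - 4)*(j - 3)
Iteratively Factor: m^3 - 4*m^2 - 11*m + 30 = (m + 3)*(m^2 - 7*m + 10) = (m - 2)*(m + 3)*(m - 5)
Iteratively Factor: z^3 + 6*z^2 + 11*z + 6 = (z + 2)*(z^2 + 4*z + 3) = (z + 1)*(z + 2)*(z + 3)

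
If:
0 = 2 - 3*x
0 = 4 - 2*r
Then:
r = 2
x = 2/3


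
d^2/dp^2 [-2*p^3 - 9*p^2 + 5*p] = -12*p - 18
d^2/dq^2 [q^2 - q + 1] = 2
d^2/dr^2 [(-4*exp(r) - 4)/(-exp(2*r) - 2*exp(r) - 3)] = 4*(exp(4*r) + 2*exp(3*r) - 12*exp(2*r) - 14*exp(r) + 3)*exp(r)/(exp(6*r) + 6*exp(5*r) + 21*exp(4*r) + 44*exp(3*r) + 63*exp(2*r) + 54*exp(r) + 27)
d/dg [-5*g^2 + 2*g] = 2 - 10*g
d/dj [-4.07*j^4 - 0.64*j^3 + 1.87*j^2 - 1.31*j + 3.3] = -16.28*j^3 - 1.92*j^2 + 3.74*j - 1.31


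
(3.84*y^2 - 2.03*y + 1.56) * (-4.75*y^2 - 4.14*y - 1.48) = -18.24*y^4 - 6.2551*y^3 - 4.689*y^2 - 3.454*y - 2.3088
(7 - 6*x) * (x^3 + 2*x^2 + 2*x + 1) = -6*x^4 - 5*x^3 + 2*x^2 + 8*x + 7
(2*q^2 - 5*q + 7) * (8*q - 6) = 16*q^3 - 52*q^2 + 86*q - 42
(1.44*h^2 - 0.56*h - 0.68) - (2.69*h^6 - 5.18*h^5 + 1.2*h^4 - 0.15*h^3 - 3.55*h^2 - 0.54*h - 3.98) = -2.69*h^6 + 5.18*h^5 - 1.2*h^4 + 0.15*h^3 + 4.99*h^2 - 0.02*h + 3.3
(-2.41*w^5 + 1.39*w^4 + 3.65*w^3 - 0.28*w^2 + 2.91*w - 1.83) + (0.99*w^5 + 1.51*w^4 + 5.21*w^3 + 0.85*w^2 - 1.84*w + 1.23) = -1.42*w^5 + 2.9*w^4 + 8.86*w^3 + 0.57*w^2 + 1.07*w - 0.6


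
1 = 1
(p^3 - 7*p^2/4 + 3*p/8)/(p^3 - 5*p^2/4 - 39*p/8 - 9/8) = p*(-8*p^2 + 14*p - 3)/(-8*p^3 + 10*p^2 + 39*p + 9)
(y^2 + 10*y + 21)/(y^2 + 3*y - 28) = (y + 3)/(y - 4)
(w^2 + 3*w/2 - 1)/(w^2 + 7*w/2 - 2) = (w + 2)/(w + 4)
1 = 1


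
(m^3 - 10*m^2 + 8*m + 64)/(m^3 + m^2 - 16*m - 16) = (m^2 - 6*m - 16)/(m^2 + 5*m + 4)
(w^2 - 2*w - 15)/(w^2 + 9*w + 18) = (w - 5)/(w + 6)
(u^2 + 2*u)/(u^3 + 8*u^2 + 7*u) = (u + 2)/(u^2 + 8*u + 7)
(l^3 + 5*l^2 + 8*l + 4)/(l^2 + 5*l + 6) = (l^2 + 3*l + 2)/(l + 3)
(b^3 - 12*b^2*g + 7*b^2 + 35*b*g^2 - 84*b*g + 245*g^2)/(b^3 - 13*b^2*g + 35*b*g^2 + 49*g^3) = (b^2 - 5*b*g + 7*b - 35*g)/(b^2 - 6*b*g - 7*g^2)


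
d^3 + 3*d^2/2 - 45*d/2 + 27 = (d - 3)*(d - 3/2)*(d + 6)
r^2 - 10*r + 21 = (r - 7)*(r - 3)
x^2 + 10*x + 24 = (x + 4)*(x + 6)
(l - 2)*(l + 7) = l^2 + 5*l - 14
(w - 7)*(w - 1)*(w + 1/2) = w^3 - 15*w^2/2 + 3*w + 7/2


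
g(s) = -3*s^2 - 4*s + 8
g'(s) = -6*s - 4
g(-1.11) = 8.74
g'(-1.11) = 2.66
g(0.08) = 7.66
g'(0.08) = -4.48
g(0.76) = 3.23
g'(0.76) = -8.56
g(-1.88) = 4.92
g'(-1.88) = 7.28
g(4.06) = -57.69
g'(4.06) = -28.36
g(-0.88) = 9.20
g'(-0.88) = 1.28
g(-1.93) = 4.55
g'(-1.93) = 7.58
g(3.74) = -48.92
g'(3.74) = -26.44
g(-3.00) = -7.00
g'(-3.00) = 14.00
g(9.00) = -271.00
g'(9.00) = -58.00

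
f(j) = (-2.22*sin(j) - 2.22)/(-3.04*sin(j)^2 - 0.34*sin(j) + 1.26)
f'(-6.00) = -8.76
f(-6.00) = -3.06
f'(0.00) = -2.24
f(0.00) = -1.76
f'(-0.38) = 0.52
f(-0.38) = -1.44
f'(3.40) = 0.40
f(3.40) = -1.44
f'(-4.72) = -0.04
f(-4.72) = 2.09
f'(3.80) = -15.84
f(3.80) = -2.61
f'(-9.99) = 253.55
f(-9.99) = -16.56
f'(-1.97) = -1.21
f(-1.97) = 0.17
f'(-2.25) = -18.03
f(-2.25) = 1.56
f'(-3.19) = 2.76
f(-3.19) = -1.88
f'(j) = (6.08*sin(j)*cos(j) + 0.34*cos(j))*(-2.22*sin(j) - 2.22)/(-3.04*sin(j)^2 - 0.34*sin(j) + 1.26)^2 - 2.22*cos(j)/(-3.04*sin(j)^2 - 0.34*sin(j) + 1.26) = 2.22*(-6.08*sin(j) + 1.52*cos(2*j) - 3.12)*cos(j)/(3.04*sin(j)^2 + 0.34*sin(j) - 1.26)^2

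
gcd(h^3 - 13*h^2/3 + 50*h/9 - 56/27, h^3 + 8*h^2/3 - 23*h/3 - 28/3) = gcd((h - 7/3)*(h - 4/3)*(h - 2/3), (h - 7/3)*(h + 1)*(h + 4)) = h - 7/3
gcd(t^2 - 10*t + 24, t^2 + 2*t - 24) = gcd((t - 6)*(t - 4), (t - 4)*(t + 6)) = t - 4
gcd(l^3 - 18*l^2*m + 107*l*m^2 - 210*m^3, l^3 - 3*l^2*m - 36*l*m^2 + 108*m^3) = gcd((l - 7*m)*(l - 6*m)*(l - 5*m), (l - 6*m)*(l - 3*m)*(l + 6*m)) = l - 6*m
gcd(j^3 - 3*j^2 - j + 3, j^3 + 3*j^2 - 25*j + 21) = j^2 - 4*j + 3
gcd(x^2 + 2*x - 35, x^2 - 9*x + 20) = x - 5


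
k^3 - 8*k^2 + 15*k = k*(k - 5)*(k - 3)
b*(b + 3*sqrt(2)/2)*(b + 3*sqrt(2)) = b^3 + 9*sqrt(2)*b^2/2 + 9*b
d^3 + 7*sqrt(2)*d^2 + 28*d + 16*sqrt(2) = (d + sqrt(2))*(d + 2*sqrt(2))*(d + 4*sqrt(2))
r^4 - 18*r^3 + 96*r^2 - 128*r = r*(r - 8)^2*(r - 2)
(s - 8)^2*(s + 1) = s^3 - 15*s^2 + 48*s + 64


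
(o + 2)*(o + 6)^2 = o^3 + 14*o^2 + 60*o + 72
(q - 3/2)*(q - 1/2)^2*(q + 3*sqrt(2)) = q^4 - 5*q^3/2 + 3*sqrt(2)*q^3 - 15*sqrt(2)*q^2/2 + 7*q^2/4 - 3*q/8 + 21*sqrt(2)*q/4 - 9*sqrt(2)/8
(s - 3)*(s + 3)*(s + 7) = s^3 + 7*s^2 - 9*s - 63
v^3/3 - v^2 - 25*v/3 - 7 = (v/3 + 1)*(v - 7)*(v + 1)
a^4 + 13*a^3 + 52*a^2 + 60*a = a*(a + 2)*(a + 5)*(a + 6)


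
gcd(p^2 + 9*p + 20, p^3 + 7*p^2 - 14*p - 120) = p + 5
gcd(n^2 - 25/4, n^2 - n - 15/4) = n - 5/2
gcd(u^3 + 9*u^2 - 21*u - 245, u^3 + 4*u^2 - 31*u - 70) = u^2 + 2*u - 35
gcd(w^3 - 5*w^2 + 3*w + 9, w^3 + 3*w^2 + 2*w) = w + 1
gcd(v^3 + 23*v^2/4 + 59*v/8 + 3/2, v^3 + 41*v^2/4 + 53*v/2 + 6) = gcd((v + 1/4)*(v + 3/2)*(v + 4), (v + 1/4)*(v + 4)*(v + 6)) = v^2 + 17*v/4 + 1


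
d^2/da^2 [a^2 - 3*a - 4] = 2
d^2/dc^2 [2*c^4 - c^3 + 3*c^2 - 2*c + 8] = 24*c^2 - 6*c + 6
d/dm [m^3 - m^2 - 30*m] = 3*m^2 - 2*m - 30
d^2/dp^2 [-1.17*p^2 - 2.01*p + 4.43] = -2.34000000000000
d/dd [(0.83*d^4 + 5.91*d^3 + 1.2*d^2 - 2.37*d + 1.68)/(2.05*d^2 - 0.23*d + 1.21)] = (3.403*d^5 + 11.5428*d^4 + 1.2986*d^3 + 26.0358*d^2 - 3.984*d - 2.4813)/(4.2025*d^4 - 0.943*d^3 + 5.0139*d^2 - 0.5566*d + 1.4641)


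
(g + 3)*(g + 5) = g^2 + 8*g + 15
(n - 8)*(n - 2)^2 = n^3 - 12*n^2 + 36*n - 32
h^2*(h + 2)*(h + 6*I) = h^4 + 2*h^3 + 6*I*h^3 + 12*I*h^2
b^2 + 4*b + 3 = (b + 1)*(b + 3)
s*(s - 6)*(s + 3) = s^3 - 3*s^2 - 18*s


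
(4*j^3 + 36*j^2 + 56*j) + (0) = 4*j^3 + 36*j^2 + 56*j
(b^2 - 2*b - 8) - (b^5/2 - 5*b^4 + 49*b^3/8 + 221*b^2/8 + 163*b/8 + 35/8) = -b^5/2 + 5*b^4 - 49*b^3/8 - 213*b^2/8 - 179*b/8 - 99/8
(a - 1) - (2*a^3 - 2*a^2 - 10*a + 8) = -2*a^3 + 2*a^2 + 11*a - 9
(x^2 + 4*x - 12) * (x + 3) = x^3 + 7*x^2 - 36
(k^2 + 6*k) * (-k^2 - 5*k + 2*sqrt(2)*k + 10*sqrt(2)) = -k^4 - 11*k^3 + 2*sqrt(2)*k^3 - 30*k^2 + 22*sqrt(2)*k^2 + 60*sqrt(2)*k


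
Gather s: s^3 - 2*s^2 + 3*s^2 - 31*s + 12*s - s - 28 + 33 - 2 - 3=s^3 + s^2 - 20*s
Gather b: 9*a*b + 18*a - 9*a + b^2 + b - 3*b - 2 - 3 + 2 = 9*a + b^2 + b*(9*a - 2) - 3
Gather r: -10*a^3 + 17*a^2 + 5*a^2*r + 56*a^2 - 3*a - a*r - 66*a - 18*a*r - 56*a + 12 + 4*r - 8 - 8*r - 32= -10*a^3 + 73*a^2 - 125*a + r*(5*a^2 - 19*a - 4) - 28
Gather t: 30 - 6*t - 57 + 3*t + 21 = -3*t - 6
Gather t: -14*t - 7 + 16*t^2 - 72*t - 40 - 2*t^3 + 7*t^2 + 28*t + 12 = -2*t^3 + 23*t^2 - 58*t - 35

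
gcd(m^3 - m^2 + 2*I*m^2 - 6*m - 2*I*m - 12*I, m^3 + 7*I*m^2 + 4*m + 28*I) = m + 2*I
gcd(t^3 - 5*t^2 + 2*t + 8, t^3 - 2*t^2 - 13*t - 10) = t + 1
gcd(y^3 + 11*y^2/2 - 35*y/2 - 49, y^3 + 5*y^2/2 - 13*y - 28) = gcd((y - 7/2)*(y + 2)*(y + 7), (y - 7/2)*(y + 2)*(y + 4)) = y^2 - 3*y/2 - 7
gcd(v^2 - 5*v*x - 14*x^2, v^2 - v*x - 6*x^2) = v + 2*x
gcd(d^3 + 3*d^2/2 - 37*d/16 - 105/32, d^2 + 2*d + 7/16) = d + 7/4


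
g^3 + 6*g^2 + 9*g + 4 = (g + 1)^2*(g + 4)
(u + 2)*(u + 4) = u^2 + 6*u + 8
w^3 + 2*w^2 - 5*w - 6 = (w - 2)*(w + 1)*(w + 3)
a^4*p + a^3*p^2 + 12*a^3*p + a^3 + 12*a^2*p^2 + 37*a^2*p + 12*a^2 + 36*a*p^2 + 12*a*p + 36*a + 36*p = (a + 6)^2*(a + p)*(a*p + 1)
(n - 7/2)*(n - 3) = n^2 - 13*n/2 + 21/2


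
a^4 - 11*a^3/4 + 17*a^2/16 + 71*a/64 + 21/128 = (a - 7/4)*(a - 3/2)*(a + 1/4)^2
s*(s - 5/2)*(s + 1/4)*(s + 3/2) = s^4 - 3*s^3/4 - 4*s^2 - 15*s/16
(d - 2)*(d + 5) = d^2 + 3*d - 10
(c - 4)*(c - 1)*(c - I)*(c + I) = c^4 - 5*c^3 + 5*c^2 - 5*c + 4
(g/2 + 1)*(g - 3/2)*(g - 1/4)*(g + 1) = g^4/2 + 5*g^3/8 - 23*g^2/16 - 19*g/16 + 3/8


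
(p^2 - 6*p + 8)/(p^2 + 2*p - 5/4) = 4*(p^2 - 6*p + 8)/(4*p^2 + 8*p - 5)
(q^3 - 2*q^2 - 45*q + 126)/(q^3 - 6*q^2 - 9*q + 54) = (q + 7)/(q + 3)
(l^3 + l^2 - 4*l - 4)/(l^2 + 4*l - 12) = (l^2 + 3*l + 2)/(l + 6)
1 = 1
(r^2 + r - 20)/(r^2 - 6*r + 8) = (r + 5)/(r - 2)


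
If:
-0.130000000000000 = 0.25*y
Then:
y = -0.52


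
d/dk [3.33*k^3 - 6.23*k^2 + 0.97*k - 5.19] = 9.99*k^2 - 12.46*k + 0.97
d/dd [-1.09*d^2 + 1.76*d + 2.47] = 1.76 - 2.18*d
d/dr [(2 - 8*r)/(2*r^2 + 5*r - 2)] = 2*(8*r^2 - 4*r + 3)/(4*r^4 + 20*r^3 + 17*r^2 - 20*r + 4)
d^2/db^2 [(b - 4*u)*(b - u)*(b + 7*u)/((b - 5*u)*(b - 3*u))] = u^2*(68*b^3 - 732*b^2*u + 2796*b*u^2 - 3796*u^3)/(b^6 - 24*b^5*u + 237*b^4*u^2 - 1232*b^3*u^3 + 3555*b^2*u^4 - 5400*b*u^5 + 3375*u^6)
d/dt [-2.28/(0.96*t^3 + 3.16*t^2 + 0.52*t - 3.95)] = (6.5664*t^2 + 14.4096*t + 1.1856)/(0.96*t^3 + 3.16*t^2 + 0.52*t - 3.95)^2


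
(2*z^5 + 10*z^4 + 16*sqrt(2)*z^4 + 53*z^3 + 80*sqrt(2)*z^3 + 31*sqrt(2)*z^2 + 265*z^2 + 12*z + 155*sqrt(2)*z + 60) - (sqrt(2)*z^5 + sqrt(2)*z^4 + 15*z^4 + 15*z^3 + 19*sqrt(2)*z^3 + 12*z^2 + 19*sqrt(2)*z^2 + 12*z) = -sqrt(2)*z^5 + 2*z^5 - 5*z^4 + 15*sqrt(2)*z^4 + 38*z^3 + 61*sqrt(2)*z^3 + 12*sqrt(2)*z^2 + 253*z^2 + 155*sqrt(2)*z + 60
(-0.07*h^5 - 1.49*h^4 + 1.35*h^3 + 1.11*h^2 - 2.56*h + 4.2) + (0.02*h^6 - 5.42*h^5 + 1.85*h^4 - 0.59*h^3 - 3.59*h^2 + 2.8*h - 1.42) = 0.02*h^6 - 5.49*h^5 + 0.36*h^4 + 0.76*h^3 - 2.48*h^2 + 0.24*h + 2.78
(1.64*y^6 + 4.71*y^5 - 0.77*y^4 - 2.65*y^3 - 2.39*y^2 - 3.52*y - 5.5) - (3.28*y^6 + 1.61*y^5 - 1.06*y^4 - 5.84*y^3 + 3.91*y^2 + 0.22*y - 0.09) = -1.64*y^6 + 3.1*y^5 + 0.29*y^4 + 3.19*y^3 - 6.3*y^2 - 3.74*y - 5.41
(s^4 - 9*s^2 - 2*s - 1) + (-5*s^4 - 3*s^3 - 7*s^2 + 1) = -4*s^4 - 3*s^3 - 16*s^2 - 2*s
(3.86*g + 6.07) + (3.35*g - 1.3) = 7.21*g + 4.77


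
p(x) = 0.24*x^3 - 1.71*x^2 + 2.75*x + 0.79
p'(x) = 0.72*x^2 - 3.42*x + 2.75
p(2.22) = 1.09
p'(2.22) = -1.29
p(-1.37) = -6.80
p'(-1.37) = 8.79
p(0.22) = 1.31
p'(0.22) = 2.03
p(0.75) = 1.99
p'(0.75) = 0.59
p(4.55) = 0.51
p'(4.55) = 2.09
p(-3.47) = -39.37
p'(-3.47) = 23.29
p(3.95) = -0.24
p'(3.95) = 0.47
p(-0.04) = 0.68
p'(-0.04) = 2.89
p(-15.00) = -1235.21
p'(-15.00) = 216.05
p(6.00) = 7.57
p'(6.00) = 8.15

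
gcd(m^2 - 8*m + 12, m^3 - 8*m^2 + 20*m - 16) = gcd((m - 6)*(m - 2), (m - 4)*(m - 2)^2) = m - 2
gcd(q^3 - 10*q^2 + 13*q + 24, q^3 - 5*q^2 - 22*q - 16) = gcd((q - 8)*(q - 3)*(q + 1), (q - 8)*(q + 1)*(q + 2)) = q^2 - 7*q - 8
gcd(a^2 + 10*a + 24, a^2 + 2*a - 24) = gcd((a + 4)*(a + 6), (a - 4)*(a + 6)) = a + 6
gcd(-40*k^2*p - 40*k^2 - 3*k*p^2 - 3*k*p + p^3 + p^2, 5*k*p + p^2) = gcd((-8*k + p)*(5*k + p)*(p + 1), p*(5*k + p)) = 5*k + p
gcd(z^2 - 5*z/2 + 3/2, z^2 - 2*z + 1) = z - 1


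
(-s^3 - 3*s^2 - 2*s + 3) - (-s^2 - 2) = -s^3 - 2*s^2 - 2*s + 5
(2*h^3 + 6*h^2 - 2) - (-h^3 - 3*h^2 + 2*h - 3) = 3*h^3 + 9*h^2 - 2*h + 1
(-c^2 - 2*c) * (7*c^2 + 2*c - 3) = -7*c^4 - 16*c^3 - c^2 + 6*c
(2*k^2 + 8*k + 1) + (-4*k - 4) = 2*k^2 + 4*k - 3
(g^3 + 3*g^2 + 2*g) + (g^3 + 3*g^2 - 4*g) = 2*g^3 + 6*g^2 - 2*g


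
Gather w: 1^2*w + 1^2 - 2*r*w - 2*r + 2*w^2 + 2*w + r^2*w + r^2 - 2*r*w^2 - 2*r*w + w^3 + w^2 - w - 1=r^2 - 2*r + w^3 + w^2*(3 - 2*r) + w*(r^2 - 4*r + 2)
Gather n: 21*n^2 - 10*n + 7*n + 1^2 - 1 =21*n^2 - 3*n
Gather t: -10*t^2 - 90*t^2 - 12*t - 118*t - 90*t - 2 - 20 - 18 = -100*t^2 - 220*t - 40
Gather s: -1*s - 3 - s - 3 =-2*s - 6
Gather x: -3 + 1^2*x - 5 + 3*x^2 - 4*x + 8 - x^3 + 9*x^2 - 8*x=-x^3 + 12*x^2 - 11*x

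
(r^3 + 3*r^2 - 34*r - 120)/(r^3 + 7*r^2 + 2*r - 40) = (r - 6)/(r - 2)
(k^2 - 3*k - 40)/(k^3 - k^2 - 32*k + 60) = (k^2 - 3*k - 40)/(k^3 - k^2 - 32*k + 60)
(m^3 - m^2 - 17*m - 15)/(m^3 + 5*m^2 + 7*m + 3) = (m - 5)/(m + 1)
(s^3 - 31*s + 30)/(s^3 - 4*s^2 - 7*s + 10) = (s + 6)/(s + 2)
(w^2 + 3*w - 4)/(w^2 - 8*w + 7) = (w + 4)/(w - 7)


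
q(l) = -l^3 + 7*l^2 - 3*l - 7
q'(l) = -3*l^2 + 14*l - 3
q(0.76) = -5.68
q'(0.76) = 5.91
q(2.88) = 18.53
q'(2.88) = 12.44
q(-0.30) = -5.44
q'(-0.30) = -7.47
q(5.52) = 21.54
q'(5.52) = -17.13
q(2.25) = 10.30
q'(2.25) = 13.31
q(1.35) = -0.75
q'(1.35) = 10.43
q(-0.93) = 2.65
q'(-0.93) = -18.61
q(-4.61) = 253.57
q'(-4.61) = -131.30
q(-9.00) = 1316.00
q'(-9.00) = -372.00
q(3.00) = 20.00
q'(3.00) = 12.00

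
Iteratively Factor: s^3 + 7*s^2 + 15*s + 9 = (s + 1)*(s^2 + 6*s + 9) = (s + 1)*(s + 3)*(s + 3)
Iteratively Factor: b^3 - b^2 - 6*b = (b - 3)*(b^2 + 2*b) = b*(b - 3)*(b + 2)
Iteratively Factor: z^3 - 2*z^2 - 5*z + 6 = (z + 2)*(z^2 - 4*z + 3) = (z - 1)*(z + 2)*(z - 3)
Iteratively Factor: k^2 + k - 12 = (k + 4)*(k - 3)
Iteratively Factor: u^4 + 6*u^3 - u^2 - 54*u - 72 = (u + 4)*(u^3 + 2*u^2 - 9*u - 18) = (u + 2)*(u + 4)*(u^2 - 9) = (u - 3)*(u + 2)*(u + 4)*(u + 3)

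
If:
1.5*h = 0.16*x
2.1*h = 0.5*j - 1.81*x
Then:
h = 0.106666666666667*x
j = 4.068*x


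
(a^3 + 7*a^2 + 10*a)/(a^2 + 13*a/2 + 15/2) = 2*a*(a + 2)/(2*a + 3)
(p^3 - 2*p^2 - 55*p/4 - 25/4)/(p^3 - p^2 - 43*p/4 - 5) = (p - 5)/(p - 4)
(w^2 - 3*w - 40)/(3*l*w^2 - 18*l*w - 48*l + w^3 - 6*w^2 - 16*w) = (w + 5)/(3*l*w + 6*l + w^2 + 2*w)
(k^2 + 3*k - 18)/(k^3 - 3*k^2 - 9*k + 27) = (k + 6)/(k^2 - 9)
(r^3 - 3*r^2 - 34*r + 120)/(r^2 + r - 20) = (r^2 + r - 30)/(r + 5)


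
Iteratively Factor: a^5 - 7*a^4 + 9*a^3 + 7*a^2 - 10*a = (a - 2)*(a^4 - 5*a^3 - a^2 + 5*a) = (a - 2)*(a + 1)*(a^3 - 6*a^2 + 5*a) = a*(a - 2)*(a + 1)*(a^2 - 6*a + 5) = a*(a - 5)*(a - 2)*(a + 1)*(a - 1)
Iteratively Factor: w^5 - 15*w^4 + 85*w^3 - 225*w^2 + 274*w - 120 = (w - 3)*(w^4 - 12*w^3 + 49*w^2 - 78*w + 40) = (w - 3)*(w - 1)*(w^3 - 11*w^2 + 38*w - 40) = (w - 3)*(w - 2)*(w - 1)*(w^2 - 9*w + 20) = (w - 5)*(w - 3)*(w - 2)*(w - 1)*(w - 4)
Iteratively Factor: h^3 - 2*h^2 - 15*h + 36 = (h + 4)*(h^2 - 6*h + 9) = (h - 3)*(h + 4)*(h - 3)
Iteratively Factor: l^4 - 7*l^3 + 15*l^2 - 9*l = (l - 3)*(l^3 - 4*l^2 + 3*l) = (l - 3)*(l - 1)*(l^2 - 3*l) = (l - 3)^2*(l - 1)*(l)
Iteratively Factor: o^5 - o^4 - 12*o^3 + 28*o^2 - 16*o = (o - 2)*(o^4 + o^3 - 10*o^2 + 8*o) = (o - 2)^2*(o^3 + 3*o^2 - 4*o) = (o - 2)^2*(o - 1)*(o^2 + 4*o) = (o - 2)^2*(o - 1)*(o + 4)*(o)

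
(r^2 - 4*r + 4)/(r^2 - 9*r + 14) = (r - 2)/(r - 7)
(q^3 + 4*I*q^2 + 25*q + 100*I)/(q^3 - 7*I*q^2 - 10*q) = (q^2 + 9*I*q - 20)/(q*(q - 2*I))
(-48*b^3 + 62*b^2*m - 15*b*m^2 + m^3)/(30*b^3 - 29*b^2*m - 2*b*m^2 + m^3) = (-8*b + m)/(5*b + m)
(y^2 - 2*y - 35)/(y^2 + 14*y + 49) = (y^2 - 2*y - 35)/(y^2 + 14*y + 49)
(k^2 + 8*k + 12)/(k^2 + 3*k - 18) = (k + 2)/(k - 3)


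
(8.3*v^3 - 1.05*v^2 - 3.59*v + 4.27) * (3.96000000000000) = 32.868*v^3 - 4.158*v^2 - 14.2164*v + 16.9092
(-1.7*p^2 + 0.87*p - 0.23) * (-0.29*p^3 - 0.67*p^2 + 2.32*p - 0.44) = 0.493*p^5 + 0.8867*p^4 - 4.4602*p^3 + 2.9205*p^2 - 0.9164*p + 0.1012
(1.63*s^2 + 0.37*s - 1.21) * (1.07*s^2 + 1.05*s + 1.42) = 1.7441*s^4 + 2.1074*s^3 + 1.4084*s^2 - 0.7451*s - 1.7182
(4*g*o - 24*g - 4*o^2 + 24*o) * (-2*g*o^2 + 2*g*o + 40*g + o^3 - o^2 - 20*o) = -8*g^2*o^3 + 56*g^2*o^2 + 112*g^2*o - 960*g^2 + 12*g*o^4 - 84*g*o^3 - 168*g*o^2 + 1440*g*o - 4*o^5 + 28*o^4 + 56*o^3 - 480*o^2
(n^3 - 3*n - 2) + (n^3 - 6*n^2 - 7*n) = 2*n^3 - 6*n^2 - 10*n - 2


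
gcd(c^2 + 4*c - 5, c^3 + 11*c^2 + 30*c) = c + 5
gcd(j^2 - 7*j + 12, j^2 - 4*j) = j - 4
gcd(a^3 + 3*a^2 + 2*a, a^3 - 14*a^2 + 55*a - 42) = 1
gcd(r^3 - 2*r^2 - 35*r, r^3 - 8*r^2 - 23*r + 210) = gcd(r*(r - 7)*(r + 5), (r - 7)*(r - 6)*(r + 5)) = r^2 - 2*r - 35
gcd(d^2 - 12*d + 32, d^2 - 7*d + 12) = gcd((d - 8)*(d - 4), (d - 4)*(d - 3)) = d - 4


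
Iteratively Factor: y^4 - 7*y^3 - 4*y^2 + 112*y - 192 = (y + 4)*(y^3 - 11*y^2 + 40*y - 48) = (y - 4)*(y + 4)*(y^2 - 7*y + 12) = (y - 4)*(y - 3)*(y + 4)*(y - 4)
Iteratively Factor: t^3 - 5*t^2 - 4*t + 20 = (t - 2)*(t^2 - 3*t - 10) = (t - 5)*(t - 2)*(t + 2)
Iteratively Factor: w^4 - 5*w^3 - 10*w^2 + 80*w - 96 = (w - 3)*(w^3 - 2*w^2 - 16*w + 32) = (w - 4)*(w - 3)*(w^2 + 2*w - 8) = (w - 4)*(w - 3)*(w - 2)*(w + 4)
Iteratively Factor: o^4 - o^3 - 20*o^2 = (o)*(o^3 - o^2 - 20*o) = o*(o + 4)*(o^2 - 5*o) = o^2*(o + 4)*(o - 5)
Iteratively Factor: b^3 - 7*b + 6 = (b + 3)*(b^2 - 3*b + 2) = (b - 2)*(b + 3)*(b - 1)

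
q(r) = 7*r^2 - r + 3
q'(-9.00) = -127.00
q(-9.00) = 579.00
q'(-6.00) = -85.00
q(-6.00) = 261.00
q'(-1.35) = -19.90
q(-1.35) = 17.11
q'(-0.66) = -10.24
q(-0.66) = 6.71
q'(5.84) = 80.76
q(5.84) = 235.90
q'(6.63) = 91.82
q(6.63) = 304.07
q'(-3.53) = -50.42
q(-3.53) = 93.76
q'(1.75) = 23.50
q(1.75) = 22.69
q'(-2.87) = -41.18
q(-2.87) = 63.53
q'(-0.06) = -1.84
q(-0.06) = 3.09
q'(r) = 14*r - 1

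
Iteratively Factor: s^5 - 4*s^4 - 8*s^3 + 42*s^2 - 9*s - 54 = (s - 2)*(s^4 - 2*s^3 - 12*s^2 + 18*s + 27) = (s - 2)*(s + 1)*(s^3 - 3*s^2 - 9*s + 27) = (s - 2)*(s + 1)*(s + 3)*(s^2 - 6*s + 9) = (s - 3)*(s - 2)*(s + 1)*(s + 3)*(s - 3)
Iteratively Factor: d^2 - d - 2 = (d + 1)*(d - 2)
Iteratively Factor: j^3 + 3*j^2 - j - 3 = (j - 1)*(j^2 + 4*j + 3) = (j - 1)*(j + 1)*(j + 3)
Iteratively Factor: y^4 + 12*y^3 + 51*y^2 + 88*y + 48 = (y + 1)*(y^3 + 11*y^2 + 40*y + 48) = (y + 1)*(y + 4)*(y^2 + 7*y + 12) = (y + 1)*(y + 4)^2*(y + 3)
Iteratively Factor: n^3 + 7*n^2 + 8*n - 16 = (n + 4)*(n^2 + 3*n - 4) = (n + 4)^2*(n - 1)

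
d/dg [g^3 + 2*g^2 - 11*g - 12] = 3*g^2 + 4*g - 11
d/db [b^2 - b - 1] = 2*b - 1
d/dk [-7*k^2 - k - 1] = -14*k - 1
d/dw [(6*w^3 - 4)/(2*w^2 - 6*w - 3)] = 2*(6*w^4 - 36*w^3 - 27*w^2 + 8*w - 12)/(4*w^4 - 24*w^3 + 24*w^2 + 36*w + 9)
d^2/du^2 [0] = 0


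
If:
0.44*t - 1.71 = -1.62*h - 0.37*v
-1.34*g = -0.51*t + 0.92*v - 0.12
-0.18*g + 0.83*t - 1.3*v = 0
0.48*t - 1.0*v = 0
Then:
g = 0.09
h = 1.02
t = 0.08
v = 0.04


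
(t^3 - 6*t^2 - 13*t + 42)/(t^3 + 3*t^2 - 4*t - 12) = (t - 7)/(t + 2)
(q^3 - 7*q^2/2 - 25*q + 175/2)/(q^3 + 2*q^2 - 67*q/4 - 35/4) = 2*(q - 5)/(2*q + 1)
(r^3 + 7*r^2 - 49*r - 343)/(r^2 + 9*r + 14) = (r^2 - 49)/(r + 2)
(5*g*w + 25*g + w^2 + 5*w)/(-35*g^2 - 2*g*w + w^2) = (w + 5)/(-7*g + w)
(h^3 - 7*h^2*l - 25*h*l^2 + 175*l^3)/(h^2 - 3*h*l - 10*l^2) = (h^2 - 2*h*l - 35*l^2)/(h + 2*l)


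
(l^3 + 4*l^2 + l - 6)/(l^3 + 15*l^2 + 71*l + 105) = (l^2 + l - 2)/(l^2 + 12*l + 35)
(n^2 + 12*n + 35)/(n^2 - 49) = (n + 5)/(n - 7)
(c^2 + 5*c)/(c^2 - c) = (c + 5)/(c - 1)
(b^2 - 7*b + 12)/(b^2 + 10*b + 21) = (b^2 - 7*b + 12)/(b^2 + 10*b + 21)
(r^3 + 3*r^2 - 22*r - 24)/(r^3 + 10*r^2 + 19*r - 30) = (r^2 - 3*r - 4)/(r^2 + 4*r - 5)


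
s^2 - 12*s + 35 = (s - 7)*(s - 5)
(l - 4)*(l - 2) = l^2 - 6*l + 8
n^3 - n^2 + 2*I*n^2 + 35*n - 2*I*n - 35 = (n - 1)*(n - 5*I)*(n + 7*I)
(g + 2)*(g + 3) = g^2 + 5*g + 6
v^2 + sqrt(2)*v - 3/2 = (v - sqrt(2)/2)*(v + 3*sqrt(2)/2)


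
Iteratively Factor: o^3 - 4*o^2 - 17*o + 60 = (o - 5)*(o^2 + o - 12) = (o - 5)*(o - 3)*(o + 4)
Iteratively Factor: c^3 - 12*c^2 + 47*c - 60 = (c - 5)*(c^2 - 7*c + 12) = (c - 5)*(c - 4)*(c - 3)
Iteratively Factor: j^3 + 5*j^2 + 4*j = (j)*(j^2 + 5*j + 4) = j*(j + 1)*(j + 4)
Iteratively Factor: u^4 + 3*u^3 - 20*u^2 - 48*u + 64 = (u + 4)*(u^3 - u^2 - 16*u + 16) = (u - 1)*(u + 4)*(u^2 - 16) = (u - 4)*(u - 1)*(u + 4)*(u + 4)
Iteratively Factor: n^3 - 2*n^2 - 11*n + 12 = (n + 3)*(n^2 - 5*n + 4) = (n - 4)*(n + 3)*(n - 1)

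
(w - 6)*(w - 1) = w^2 - 7*w + 6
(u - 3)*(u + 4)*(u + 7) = u^3 + 8*u^2 - 5*u - 84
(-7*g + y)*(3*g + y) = -21*g^2 - 4*g*y + y^2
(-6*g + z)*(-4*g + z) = 24*g^2 - 10*g*z + z^2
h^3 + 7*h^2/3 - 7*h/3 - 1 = (h - 1)*(h + 1/3)*(h + 3)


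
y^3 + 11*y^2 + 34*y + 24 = (y + 1)*(y + 4)*(y + 6)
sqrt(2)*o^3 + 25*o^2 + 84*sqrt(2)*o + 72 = (o + 6*sqrt(2))^2*(sqrt(2)*o + 1)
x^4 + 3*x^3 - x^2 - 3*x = x*(x - 1)*(x + 1)*(x + 3)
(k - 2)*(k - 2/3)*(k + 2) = k^3 - 2*k^2/3 - 4*k + 8/3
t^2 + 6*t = t*(t + 6)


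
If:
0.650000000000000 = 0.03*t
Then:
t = 21.67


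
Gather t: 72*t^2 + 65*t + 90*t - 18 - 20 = 72*t^2 + 155*t - 38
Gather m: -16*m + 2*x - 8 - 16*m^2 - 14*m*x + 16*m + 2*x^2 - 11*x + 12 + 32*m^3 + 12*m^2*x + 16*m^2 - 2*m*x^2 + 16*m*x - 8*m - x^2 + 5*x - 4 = 32*m^3 + 12*m^2*x + m*(-2*x^2 + 2*x - 8) + x^2 - 4*x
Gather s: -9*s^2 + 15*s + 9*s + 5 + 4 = -9*s^2 + 24*s + 9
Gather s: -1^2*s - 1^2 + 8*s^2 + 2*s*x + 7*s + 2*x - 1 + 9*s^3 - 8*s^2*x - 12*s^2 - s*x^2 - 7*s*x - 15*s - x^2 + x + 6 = 9*s^3 + s^2*(-8*x - 4) + s*(-x^2 - 5*x - 9) - x^2 + 3*x + 4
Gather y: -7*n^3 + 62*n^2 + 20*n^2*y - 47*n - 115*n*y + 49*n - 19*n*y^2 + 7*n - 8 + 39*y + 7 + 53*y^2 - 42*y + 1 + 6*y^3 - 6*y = -7*n^3 + 62*n^2 + 9*n + 6*y^3 + y^2*(53 - 19*n) + y*(20*n^2 - 115*n - 9)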